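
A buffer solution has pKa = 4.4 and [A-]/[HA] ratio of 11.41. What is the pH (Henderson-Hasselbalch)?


pH = pKa + log10([A-]/[HA])
pH = 4.4 + log10(11.41)
pH = 5.4573

5.4573


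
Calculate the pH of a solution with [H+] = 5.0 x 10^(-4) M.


pH = -log10([H+])
pH = -log10(5.0 x 10^(-4))
pH = 3.301

3.301


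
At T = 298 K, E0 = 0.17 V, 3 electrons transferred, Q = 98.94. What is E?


E = E0 - (RT/nF) * ln(Q)
E = 0.17 - (8.314 * 298 / (3 * 96485)) * ln(98.94)
E = 0.1307 V

0.1307 V


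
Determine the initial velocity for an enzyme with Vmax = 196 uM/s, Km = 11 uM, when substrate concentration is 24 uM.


v = Vmax * [S] / (Km + [S])
v = 196 * 24 / (11 + 24)
v = 134.4 uM/s

134.4 uM/s


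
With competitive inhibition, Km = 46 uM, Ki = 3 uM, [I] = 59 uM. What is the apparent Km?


Km_app = Km * (1 + [I]/Ki)
Km_app = 46 * (1 + 59/3)
Km_app = 950.6667 uM

950.6667 uM


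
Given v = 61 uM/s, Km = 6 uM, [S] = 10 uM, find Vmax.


Vmax = v * (Km + [S]) / [S]
Vmax = 61 * (6 + 10) / 10
Vmax = 97.6 uM/s

97.6 uM/s


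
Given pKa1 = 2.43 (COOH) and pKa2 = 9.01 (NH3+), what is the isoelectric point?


pI = (pKa1 + pKa2) / 2
pI = (2.43 + 9.01) / 2
pI = 5.72

5.72


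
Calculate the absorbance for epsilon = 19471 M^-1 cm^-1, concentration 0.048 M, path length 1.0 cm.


A = epsilon * c * l
A = 19471 * 0.048 * 1.0
A = 934.608

934.608


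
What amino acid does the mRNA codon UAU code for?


Standard genetic code lookup.
Codon UAU -> Tyr

Tyr


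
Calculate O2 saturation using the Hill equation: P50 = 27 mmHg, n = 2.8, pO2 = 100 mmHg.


Y = pO2^n / (P50^n + pO2^n)
Y = 100^2.8 / (27^2.8 + 100^2.8)
Y = 97.51%

97.51%


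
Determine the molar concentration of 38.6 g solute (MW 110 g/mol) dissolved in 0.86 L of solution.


C = (mass / MW) / volume
C = (38.6 / 110) / 0.86
C = 0.408 M

0.408 M


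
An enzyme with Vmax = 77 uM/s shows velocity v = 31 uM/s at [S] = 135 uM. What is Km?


Km = [S] * (Vmax - v) / v
Km = 135 * (77 - 31) / 31
Km = 200.3226 uM

200.3226 uM


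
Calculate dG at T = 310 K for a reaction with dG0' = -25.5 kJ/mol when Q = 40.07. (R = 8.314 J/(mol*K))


dG = dG0' + RT * ln(Q) / 1000
dG = -25.5 + 8.314 * 310 * ln(40.07) / 1000
dG = -15.988 kJ/mol

-15.988 kJ/mol


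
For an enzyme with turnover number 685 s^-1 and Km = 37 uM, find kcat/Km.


Catalytic efficiency = kcat / Km
= 685 / 37
= 18.5135 uM^-1*s^-1

18.5135 uM^-1*s^-1


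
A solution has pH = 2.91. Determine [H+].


[H+] = 10^(-pH)
[H+] = 10^(-2.91)
[H+] = 0.0012 M

0.0012 M


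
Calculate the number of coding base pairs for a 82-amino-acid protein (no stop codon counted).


Each amino acid = 1 codon = 3 bp
bp = 82 * 3 = 246 bp

246 bp


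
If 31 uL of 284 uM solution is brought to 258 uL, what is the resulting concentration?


C2 = C1 * V1 / V2
C2 = 284 * 31 / 258
C2 = 34.124 uM

34.124 uM


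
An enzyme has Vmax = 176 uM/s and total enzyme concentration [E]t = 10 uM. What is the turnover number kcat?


kcat = Vmax / [E]t
kcat = 176 / 10
kcat = 17.6 s^-1

17.6 s^-1


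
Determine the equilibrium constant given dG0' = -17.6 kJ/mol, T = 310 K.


Keq = exp(-dG0 * 1000 / (R * T))
Keq = exp(-(-17.6) * 1000 / (8.314 * 310))
Keq = 924.0313

924.0313


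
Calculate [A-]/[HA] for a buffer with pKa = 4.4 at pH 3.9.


[A-]/[HA] = 10^(pH - pKa)
= 10^(3.9 - 4.4)
= 0.3162

0.3162


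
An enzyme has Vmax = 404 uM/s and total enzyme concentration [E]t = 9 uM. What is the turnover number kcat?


kcat = Vmax / [E]t
kcat = 404 / 9
kcat = 44.8889 s^-1

44.8889 s^-1


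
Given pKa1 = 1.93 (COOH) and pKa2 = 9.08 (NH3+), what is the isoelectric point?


pI = (pKa1 + pKa2) / 2
pI = (1.93 + 9.08) / 2
pI = 5.505

5.505


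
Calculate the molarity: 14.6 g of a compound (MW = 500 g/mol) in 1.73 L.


C = (mass / MW) / volume
C = (14.6 / 500) / 1.73
C = 0.0169 M

0.0169 M


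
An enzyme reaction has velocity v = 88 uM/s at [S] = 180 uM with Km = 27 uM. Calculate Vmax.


Vmax = v * (Km + [S]) / [S]
Vmax = 88 * (27 + 180) / 180
Vmax = 101.2 uM/s

101.2 uM/s


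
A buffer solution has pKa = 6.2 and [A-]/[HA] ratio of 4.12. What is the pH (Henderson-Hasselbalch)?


pH = pKa + log10([A-]/[HA])
pH = 6.2 + log10(4.12)
pH = 6.8149

6.8149


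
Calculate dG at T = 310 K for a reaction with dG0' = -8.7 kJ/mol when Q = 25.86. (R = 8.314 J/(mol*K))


dG = dG0' + RT * ln(Q) / 1000
dG = -8.7 + 8.314 * 310 * ln(25.86) / 1000
dG = -0.3167 kJ/mol

-0.3167 kJ/mol


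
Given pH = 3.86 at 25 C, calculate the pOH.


pOH = 14 - pH
pOH = 14 - 3.86
pOH = 10.14

10.14


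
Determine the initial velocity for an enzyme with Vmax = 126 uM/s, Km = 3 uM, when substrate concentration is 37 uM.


v = Vmax * [S] / (Km + [S])
v = 126 * 37 / (3 + 37)
v = 116.55 uM/s

116.55 uM/s


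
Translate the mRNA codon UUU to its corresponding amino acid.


Standard genetic code lookup.
Codon UUU -> Phe

Phe


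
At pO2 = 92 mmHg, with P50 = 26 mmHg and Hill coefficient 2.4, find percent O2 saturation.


Y = pO2^n / (P50^n + pO2^n)
Y = 92^2.4 / (26^2.4 + 92^2.4)
Y = 95.4%

95.4%


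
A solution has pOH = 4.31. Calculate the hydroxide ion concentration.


[OH-] = 10^(-pOH)
[OH-] = 10^(-4.31)
[OH-] = 4.898e-05 M

4.898e-05 M


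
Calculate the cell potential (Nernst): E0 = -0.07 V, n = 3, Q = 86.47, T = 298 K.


E = E0 - (RT/nF) * ln(Q)
E = -0.07 - (8.314 * 298 / (3 * 96485)) * ln(86.47)
E = -0.1082 V

-0.1082 V


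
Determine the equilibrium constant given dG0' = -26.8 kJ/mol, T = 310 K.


Keq = exp(-dG0 * 1000 / (R * T))
Keq = exp(-(-26.8) * 1000 / (8.314 * 310))
Keq = 32804.3906

32804.3906


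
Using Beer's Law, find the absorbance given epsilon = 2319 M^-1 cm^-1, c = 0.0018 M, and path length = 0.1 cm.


A = epsilon * c * l
A = 2319 * 0.0018 * 0.1
A = 0.4174

0.4174


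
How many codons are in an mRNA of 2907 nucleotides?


codons = nucleotides / 3
codons = 2907 / 3 = 969

969


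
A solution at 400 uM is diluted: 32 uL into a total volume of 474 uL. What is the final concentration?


C2 = C1 * V1 / V2
C2 = 400 * 32 / 474
C2 = 27.0042 uM

27.0042 uM


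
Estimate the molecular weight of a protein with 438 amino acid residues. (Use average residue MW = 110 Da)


MW = n_residues * 110 Da
MW = 438 * 110
MW = 48180 Da

48180 Da


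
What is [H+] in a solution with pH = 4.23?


[H+] = 10^(-pH)
[H+] = 10^(-4.23)
[H+] = 5.888e-05 M

5.888e-05 M


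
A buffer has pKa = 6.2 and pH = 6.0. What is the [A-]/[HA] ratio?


[A-]/[HA] = 10^(pH - pKa)
= 10^(6.0 - 6.2)
= 0.631

0.631


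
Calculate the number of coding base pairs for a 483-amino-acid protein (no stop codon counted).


Each amino acid = 1 codon = 3 bp
bp = 483 * 3 = 1449 bp

1449 bp


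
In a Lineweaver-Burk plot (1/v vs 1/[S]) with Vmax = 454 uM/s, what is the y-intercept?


y-intercept = 1/Vmax
= 1/454
= 0.0022 s/uM

0.0022 s/uM


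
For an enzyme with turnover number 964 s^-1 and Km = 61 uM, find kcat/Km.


Catalytic efficiency = kcat / Km
= 964 / 61
= 15.8033 uM^-1*s^-1

15.8033 uM^-1*s^-1


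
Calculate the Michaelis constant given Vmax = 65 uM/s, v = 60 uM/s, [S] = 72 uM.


Km = [S] * (Vmax - v) / v
Km = 72 * (65 - 60) / 60
Km = 6.0 uM

6.0 uM


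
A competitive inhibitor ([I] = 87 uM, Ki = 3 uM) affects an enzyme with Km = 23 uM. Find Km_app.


Km_app = Km * (1 + [I]/Ki)
Km_app = 23 * (1 + 87/3)
Km_app = 690.0 uM

690.0 uM


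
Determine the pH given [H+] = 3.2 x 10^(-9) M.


pH = -log10([H+])
pH = -log10(3.2 x 10^(-9))
pH = 8.4949

8.4949


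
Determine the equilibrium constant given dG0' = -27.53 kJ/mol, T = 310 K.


Keq = exp(-dG0 * 1000 / (R * T))
Keq = exp(-(-27.53) * 1000 / (8.314 * 310))
Keq = 43545.228

43545.228


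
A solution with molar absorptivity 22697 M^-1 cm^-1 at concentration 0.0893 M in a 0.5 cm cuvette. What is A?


A = epsilon * c * l
A = 22697 * 0.0893 * 0.5
A = 1013.4211

1013.4211


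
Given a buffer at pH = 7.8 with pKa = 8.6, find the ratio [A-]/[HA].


[A-]/[HA] = 10^(pH - pKa)
= 10^(7.8 - 8.6)
= 0.1585

0.1585


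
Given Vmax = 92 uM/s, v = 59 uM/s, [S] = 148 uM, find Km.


Km = [S] * (Vmax - v) / v
Km = 148 * (92 - 59) / 59
Km = 82.7797 uM

82.7797 uM


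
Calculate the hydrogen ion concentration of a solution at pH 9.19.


[H+] = 10^(-pH)
[H+] = 10^(-9.19)
[H+] = 6.457e-10 M

6.457e-10 M


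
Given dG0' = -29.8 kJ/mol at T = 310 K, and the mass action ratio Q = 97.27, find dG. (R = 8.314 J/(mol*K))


dG = dG0' + RT * ln(Q) / 1000
dG = -29.8 + 8.314 * 310 * ln(97.27) / 1000
dG = -18.0023 kJ/mol

-18.0023 kJ/mol


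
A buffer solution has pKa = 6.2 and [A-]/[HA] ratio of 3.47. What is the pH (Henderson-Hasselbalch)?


pH = pKa + log10([A-]/[HA])
pH = 6.2 + log10(3.47)
pH = 6.7403

6.7403


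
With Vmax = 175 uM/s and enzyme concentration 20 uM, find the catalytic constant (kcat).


kcat = Vmax / [E]t
kcat = 175 / 20
kcat = 8.75 s^-1

8.75 s^-1


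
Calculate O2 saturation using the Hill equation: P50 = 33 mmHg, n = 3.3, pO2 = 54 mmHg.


Y = pO2^n / (P50^n + pO2^n)
Y = 54^3.3 / (33^3.3 + 54^3.3)
Y = 83.55%

83.55%


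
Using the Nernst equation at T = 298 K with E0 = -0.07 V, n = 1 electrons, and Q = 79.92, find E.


E = E0 - (RT/nF) * ln(Q)
E = -0.07 - (8.314 * 298 / (1 * 96485)) * ln(79.92)
E = -0.1825 V

-0.1825 V


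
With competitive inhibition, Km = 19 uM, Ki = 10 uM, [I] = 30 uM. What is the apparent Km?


Km_app = Km * (1 + [I]/Ki)
Km_app = 19 * (1 + 30/10)
Km_app = 76.0 uM

76.0 uM


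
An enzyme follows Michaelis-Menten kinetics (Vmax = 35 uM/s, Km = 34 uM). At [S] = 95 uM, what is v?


v = Vmax * [S] / (Km + [S])
v = 35 * 95 / (34 + 95)
v = 25.7752 uM/s

25.7752 uM/s


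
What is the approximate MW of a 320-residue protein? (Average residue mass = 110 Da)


MW = n_residues * 110 Da
MW = 320 * 110
MW = 35200 Da

35200 Da


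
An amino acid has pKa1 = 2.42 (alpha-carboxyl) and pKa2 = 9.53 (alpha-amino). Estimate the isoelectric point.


pI = (pKa1 + pKa2) / 2
pI = (2.42 + 9.53) / 2
pI = 5.975

5.975


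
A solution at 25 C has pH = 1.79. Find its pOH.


pOH = 14 - pH
pOH = 14 - 1.79
pOH = 12.21

12.21


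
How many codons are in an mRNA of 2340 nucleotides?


codons = nucleotides / 3
codons = 2340 / 3 = 780

780


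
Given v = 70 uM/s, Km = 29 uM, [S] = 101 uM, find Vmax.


Vmax = v * (Km + [S]) / [S]
Vmax = 70 * (29 + 101) / 101
Vmax = 90.099 uM/s

90.099 uM/s


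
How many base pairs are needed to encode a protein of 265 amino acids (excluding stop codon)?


Each amino acid = 1 codon = 3 bp
bp = 265 * 3 = 795 bp

795 bp


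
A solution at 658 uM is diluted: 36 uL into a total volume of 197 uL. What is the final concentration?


C2 = C1 * V1 / V2
C2 = 658 * 36 / 197
C2 = 120.2437 uM

120.2437 uM


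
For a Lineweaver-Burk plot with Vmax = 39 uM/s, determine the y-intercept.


y-intercept = 1/Vmax
= 1/39
= 0.0256 s/uM

0.0256 s/uM


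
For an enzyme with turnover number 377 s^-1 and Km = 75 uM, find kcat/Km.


Catalytic efficiency = kcat / Km
= 377 / 75
= 5.0267 uM^-1*s^-1

5.0267 uM^-1*s^-1


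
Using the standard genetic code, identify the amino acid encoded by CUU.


Standard genetic code lookup.
Codon CUU -> Leu

Leu


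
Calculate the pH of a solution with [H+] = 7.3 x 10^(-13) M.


pH = -log10([H+])
pH = -log10(7.3 x 10^(-13))
pH = 12.1367

12.1367


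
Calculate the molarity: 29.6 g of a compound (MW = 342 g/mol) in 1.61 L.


C = (mass / MW) / volume
C = (29.6 / 342) / 1.61
C = 0.0538 M

0.0538 M


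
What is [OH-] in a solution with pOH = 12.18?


[OH-] = 10^(-pOH)
[OH-] = 10^(-12.18)
[OH-] = 6.607e-13 M

6.607e-13 M


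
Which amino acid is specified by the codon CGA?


Standard genetic code lookup.
Codon CGA -> Arg

Arg


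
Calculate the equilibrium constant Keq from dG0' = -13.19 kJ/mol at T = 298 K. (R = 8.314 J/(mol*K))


Keq = exp(-dG0 * 1000 / (R * T))
Keq = exp(-(-13.19) * 1000 / (8.314 * 298))
Keq = 205.1539

205.1539


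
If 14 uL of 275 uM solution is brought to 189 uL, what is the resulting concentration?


C2 = C1 * V1 / V2
C2 = 275 * 14 / 189
C2 = 20.3704 uM

20.3704 uM


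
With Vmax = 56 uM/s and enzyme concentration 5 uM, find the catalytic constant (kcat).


kcat = Vmax / [E]t
kcat = 56 / 5
kcat = 11.2 s^-1

11.2 s^-1


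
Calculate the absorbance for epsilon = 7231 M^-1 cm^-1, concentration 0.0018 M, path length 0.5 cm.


A = epsilon * c * l
A = 7231 * 0.0018 * 0.5
A = 6.5079

6.5079


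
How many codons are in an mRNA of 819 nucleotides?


codons = nucleotides / 3
codons = 819 / 3 = 273

273


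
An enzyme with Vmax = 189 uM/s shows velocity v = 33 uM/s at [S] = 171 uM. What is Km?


Km = [S] * (Vmax - v) / v
Km = 171 * (189 - 33) / 33
Km = 808.3636 uM

808.3636 uM


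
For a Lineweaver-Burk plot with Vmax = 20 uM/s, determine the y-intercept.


y-intercept = 1/Vmax
= 1/20
= 0.05 s/uM

0.05 s/uM


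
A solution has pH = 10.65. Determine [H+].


[H+] = 10^(-pH)
[H+] = 10^(-10.65)
[H+] = 2.239e-11 M

2.239e-11 M


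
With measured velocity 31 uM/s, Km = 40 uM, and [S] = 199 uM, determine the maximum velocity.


Vmax = v * (Km + [S]) / [S]
Vmax = 31 * (40 + 199) / 199
Vmax = 37.2312 uM/s

37.2312 uM/s


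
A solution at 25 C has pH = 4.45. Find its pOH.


pOH = 14 - pH
pOH = 14 - 4.45
pOH = 9.55

9.55


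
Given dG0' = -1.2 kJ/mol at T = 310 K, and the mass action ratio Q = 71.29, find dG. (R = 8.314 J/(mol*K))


dG = dG0' + RT * ln(Q) / 1000
dG = -1.2 + 8.314 * 310 * ln(71.29) / 1000
dG = 9.7969 kJ/mol

9.7969 kJ/mol


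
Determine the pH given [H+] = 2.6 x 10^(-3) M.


pH = -log10([H+])
pH = -log10(2.6 x 10^(-3))
pH = 2.585

2.585


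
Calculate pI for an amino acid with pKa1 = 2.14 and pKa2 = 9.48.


pI = (pKa1 + pKa2) / 2
pI = (2.14 + 9.48) / 2
pI = 5.81

5.81


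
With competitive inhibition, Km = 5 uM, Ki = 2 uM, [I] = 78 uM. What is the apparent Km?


Km_app = Km * (1 + [I]/Ki)
Km_app = 5 * (1 + 78/2)
Km_app = 200.0 uM

200.0 uM


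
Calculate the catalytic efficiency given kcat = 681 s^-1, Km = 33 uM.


Catalytic efficiency = kcat / Km
= 681 / 33
= 20.6364 uM^-1*s^-1

20.6364 uM^-1*s^-1


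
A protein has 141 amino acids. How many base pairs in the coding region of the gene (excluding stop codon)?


Each amino acid = 1 codon = 3 bp
bp = 141 * 3 = 423 bp

423 bp


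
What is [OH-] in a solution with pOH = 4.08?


[OH-] = 10^(-pOH)
[OH-] = 10^(-4.08)
[OH-] = 8.318e-05 M

8.318e-05 M


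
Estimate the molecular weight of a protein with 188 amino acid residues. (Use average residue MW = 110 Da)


MW = n_residues * 110 Da
MW = 188 * 110
MW = 20680 Da

20680 Da


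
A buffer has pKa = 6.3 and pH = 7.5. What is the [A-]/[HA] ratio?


[A-]/[HA] = 10^(pH - pKa)
= 10^(7.5 - 6.3)
= 15.8489

15.8489


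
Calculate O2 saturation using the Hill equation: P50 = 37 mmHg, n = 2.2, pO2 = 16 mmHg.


Y = pO2^n / (P50^n + pO2^n)
Y = 16^2.2 / (37^2.2 + 16^2.2)
Y = 13.65%

13.65%


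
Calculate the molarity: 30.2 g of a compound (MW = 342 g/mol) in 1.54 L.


C = (mass / MW) / volume
C = (30.2 / 342) / 1.54
C = 0.0573 M

0.0573 M


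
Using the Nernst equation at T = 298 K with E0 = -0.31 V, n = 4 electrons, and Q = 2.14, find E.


E = E0 - (RT/nF) * ln(Q)
E = -0.31 - (8.314 * 298 / (4 * 96485)) * ln(2.14)
E = -0.3149 V

-0.3149 V


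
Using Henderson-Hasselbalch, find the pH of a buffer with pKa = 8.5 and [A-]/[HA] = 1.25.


pH = pKa + log10([A-]/[HA])
pH = 8.5 + log10(1.25)
pH = 8.5969

8.5969


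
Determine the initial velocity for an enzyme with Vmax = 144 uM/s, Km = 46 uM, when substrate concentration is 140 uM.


v = Vmax * [S] / (Km + [S])
v = 144 * 140 / (46 + 140)
v = 108.3871 uM/s

108.3871 uM/s


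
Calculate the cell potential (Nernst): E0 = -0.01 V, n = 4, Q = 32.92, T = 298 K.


E = E0 - (RT/nF) * ln(Q)
E = -0.01 - (8.314 * 298 / (4 * 96485)) * ln(32.92)
E = -0.0324 V

-0.0324 V


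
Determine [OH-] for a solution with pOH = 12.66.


[OH-] = 10^(-pOH)
[OH-] = 10^(-12.66)
[OH-] = 2.188e-13 M

2.188e-13 M


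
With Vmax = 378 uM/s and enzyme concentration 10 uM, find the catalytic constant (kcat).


kcat = Vmax / [E]t
kcat = 378 / 10
kcat = 37.8 s^-1

37.8 s^-1


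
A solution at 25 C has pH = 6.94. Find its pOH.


pOH = 14 - pH
pOH = 14 - 6.94
pOH = 7.06

7.06


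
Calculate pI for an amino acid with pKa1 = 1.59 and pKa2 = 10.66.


pI = (pKa1 + pKa2) / 2
pI = (1.59 + 10.66) / 2
pI = 6.125

6.125


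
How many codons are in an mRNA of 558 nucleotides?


codons = nucleotides / 3
codons = 558 / 3 = 186

186


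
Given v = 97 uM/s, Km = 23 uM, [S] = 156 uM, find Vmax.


Vmax = v * (Km + [S]) / [S]
Vmax = 97 * (23 + 156) / 156
Vmax = 111.3013 uM/s

111.3013 uM/s


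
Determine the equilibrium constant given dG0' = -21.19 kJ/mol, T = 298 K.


Keq = exp(-dG0 * 1000 / (R * T))
Keq = exp(-(-21.19) * 1000 / (8.314 * 298))
Keq = 5180.8698

5180.8698


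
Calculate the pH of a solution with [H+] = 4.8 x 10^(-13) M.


pH = -log10([H+])
pH = -log10(4.8 x 10^(-13))
pH = 12.3188

12.3188


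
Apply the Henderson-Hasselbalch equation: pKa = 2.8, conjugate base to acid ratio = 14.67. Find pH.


pH = pKa + log10([A-]/[HA])
pH = 2.8 + log10(14.67)
pH = 3.9664

3.9664


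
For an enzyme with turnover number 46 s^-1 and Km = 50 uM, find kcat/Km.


Catalytic efficiency = kcat / Km
= 46 / 50
= 0.92 uM^-1*s^-1

0.92 uM^-1*s^-1


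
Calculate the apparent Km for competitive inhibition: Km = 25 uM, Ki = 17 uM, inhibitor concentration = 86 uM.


Km_app = Km * (1 + [I]/Ki)
Km_app = 25 * (1 + 86/17)
Km_app = 151.4706 uM

151.4706 uM


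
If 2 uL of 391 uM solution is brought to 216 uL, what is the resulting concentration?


C2 = C1 * V1 / V2
C2 = 391 * 2 / 216
C2 = 3.6204 uM

3.6204 uM


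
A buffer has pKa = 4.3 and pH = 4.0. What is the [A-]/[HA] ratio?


[A-]/[HA] = 10^(pH - pKa)
= 10^(4.0 - 4.3)
= 0.5012

0.5012


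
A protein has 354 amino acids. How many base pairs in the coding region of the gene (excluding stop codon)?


Each amino acid = 1 codon = 3 bp
bp = 354 * 3 = 1062 bp

1062 bp


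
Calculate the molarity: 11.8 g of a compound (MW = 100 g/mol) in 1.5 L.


C = (mass / MW) / volume
C = (11.8 / 100) / 1.5
C = 0.0787 M

0.0787 M


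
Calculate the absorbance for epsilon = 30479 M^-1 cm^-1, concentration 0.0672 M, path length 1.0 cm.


A = epsilon * c * l
A = 30479 * 0.0672 * 1.0
A = 2048.1888

2048.1888


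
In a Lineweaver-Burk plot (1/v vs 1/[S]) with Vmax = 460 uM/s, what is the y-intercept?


y-intercept = 1/Vmax
= 1/460
= 0.0022 s/uM

0.0022 s/uM


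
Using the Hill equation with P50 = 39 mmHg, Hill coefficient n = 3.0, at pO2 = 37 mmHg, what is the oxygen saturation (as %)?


Y = pO2^n / (P50^n + pO2^n)
Y = 37^3.0 / (39^3.0 + 37^3.0)
Y = 46.06%

46.06%


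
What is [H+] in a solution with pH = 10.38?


[H+] = 10^(-pH)
[H+] = 10^(-10.38)
[H+] = 4.169e-11 M

4.169e-11 M


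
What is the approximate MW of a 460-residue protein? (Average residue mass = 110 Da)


MW = n_residues * 110 Da
MW = 460 * 110
MW = 50600 Da

50600 Da


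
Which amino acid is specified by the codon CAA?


Standard genetic code lookup.
Codon CAA -> Gln

Gln


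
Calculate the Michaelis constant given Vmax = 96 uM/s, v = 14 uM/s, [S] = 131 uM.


Km = [S] * (Vmax - v) / v
Km = 131 * (96 - 14) / 14
Km = 767.2857 uM

767.2857 uM


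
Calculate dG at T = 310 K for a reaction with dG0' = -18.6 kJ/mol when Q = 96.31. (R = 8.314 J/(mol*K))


dG = dG0' + RT * ln(Q) / 1000
dG = -18.6 + 8.314 * 310 * ln(96.31) / 1000
dG = -6.8278 kJ/mol

-6.8278 kJ/mol


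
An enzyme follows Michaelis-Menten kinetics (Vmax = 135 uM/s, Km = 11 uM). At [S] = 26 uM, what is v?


v = Vmax * [S] / (Km + [S])
v = 135 * 26 / (11 + 26)
v = 94.8649 uM/s

94.8649 uM/s


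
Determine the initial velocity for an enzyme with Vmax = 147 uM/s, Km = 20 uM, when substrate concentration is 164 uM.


v = Vmax * [S] / (Km + [S])
v = 147 * 164 / (20 + 164)
v = 131.0217 uM/s

131.0217 uM/s


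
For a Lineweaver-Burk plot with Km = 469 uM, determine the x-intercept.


x-intercept = -1/Km
= -1/469
= -0.0021 1/uM

-0.0021 1/uM


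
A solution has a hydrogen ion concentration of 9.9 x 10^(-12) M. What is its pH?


pH = -log10([H+])
pH = -log10(9.9 x 10^(-12))
pH = 11.0044

11.0044


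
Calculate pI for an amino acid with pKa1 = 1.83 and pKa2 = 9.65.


pI = (pKa1 + pKa2) / 2
pI = (1.83 + 9.65) / 2
pI = 5.74

5.74


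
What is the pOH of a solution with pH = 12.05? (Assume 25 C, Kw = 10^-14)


pOH = 14 - pH
pOH = 14 - 12.05
pOH = 1.95

1.95


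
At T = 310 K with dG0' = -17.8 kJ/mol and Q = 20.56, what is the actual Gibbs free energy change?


dG = dG0' + RT * ln(Q) / 1000
dG = -17.8 + 8.314 * 310 * ln(20.56) / 1000
dG = -10.0078 kJ/mol

-10.0078 kJ/mol


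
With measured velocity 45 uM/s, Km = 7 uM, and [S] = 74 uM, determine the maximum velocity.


Vmax = v * (Km + [S]) / [S]
Vmax = 45 * (7 + 74) / 74
Vmax = 49.2568 uM/s

49.2568 uM/s


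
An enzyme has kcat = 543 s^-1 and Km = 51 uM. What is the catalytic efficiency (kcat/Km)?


Catalytic efficiency = kcat / Km
= 543 / 51
= 10.6471 uM^-1*s^-1

10.6471 uM^-1*s^-1


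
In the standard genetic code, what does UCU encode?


Standard genetic code lookup.
Codon UCU -> Ser

Ser


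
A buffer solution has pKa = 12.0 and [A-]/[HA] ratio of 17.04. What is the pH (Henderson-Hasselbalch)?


pH = pKa + log10([A-]/[HA])
pH = 12.0 + log10(17.04)
pH = 13.2315

13.2315


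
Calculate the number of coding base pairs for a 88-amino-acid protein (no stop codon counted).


Each amino acid = 1 codon = 3 bp
bp = 88 * 3 = 264 bp

264 bp


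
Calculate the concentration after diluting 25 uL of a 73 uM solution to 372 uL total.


C2 = C1 * V1 / V2
C2 = 73 * 25 / 372
C2 = 4.9059 uM

4.9059 uM


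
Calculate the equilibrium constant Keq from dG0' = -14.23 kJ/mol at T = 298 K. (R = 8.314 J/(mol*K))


Keq = exp(-dG0 * 1000 / (R * T))
Keq = exp(-(-14.23) * 1000 / (8.314 * 298))
Keq = 312.1633

312.1633


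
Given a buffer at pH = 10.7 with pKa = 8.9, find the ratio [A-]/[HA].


[A-]/[HA] = 10^(pH - pKa)
= 10^(10.7 - 8.9)
= 63.0957

63.0957


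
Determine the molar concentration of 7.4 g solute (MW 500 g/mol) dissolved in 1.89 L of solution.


C = (mass / MW) / volume
C = (7.4 / 500) / 1.89
C = 0.0078 M

0.0078 M


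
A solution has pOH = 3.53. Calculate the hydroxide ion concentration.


[OH-] = 10^(-pOH)
[OH-] = 10^(-3.53)
[OH-] = 2.951e-04 M

2.951e-04 M


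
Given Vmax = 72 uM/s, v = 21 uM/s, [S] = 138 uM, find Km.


Km = [S] * (Vmax - v) / v
Km = 138 * (72 - 21) / 21
Km = 335.1429 uM

335.1429 uM


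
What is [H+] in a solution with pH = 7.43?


[H+] = 10^(-pH)
[H+] = 10^(-7.43)
[H+] = 3.715e-08 M

3.715e-08 M


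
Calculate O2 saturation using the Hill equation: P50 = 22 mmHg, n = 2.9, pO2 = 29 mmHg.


Y = pO2^n / (P50^n + pO2^n)
Y = 29^2.9 / (22^2.9 + 29^2.9)
Y = 69.02%

69.02%


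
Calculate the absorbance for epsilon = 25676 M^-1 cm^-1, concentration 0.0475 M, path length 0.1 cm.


A = epsilon * c * l
A = 25676 * 0.0475 * 0.1
A = 121.961

121.961


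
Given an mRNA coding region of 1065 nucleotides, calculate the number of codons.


codons = nucleotides / 3
codons = 1065 / 3 = 355

355


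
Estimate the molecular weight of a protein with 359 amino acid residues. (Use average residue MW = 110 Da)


MW = n_residues * 110 Da
MW = 359 * 110
MW = 39490 Da

39490 Da


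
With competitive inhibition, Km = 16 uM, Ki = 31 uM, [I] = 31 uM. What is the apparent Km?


Km_app = Km * (1 + [I]/Ki)
Km_app = 16 * (1 + 31/31)
Km_app = 32.0 uM

32.0 uM


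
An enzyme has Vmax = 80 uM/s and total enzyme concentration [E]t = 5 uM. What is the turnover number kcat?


kcat = Vmax / [E]t
kcat = 80 / 5
kcat = 16.0 s^-1

16.0 s^-1


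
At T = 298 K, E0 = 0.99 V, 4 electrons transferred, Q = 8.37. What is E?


E = E0 - (RT/nF) * ln(Q)
E = 0.99 - (8.314 * 298 / (4 * 96485)) * ln(8.37)
E = 0.9764 V

0.9764 V


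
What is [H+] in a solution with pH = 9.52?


[H+] = 10^(-pH)
[H+] = 10^(-9.52)
[H+] = 3.020e-10 M

3.020e-10 M


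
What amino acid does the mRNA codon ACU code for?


Standard genetic code lookup.
Codon ACU -> Thr

Thr


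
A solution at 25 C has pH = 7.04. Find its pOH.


pOH = 14 - pH
pOH = 14 - 7.04
pOH = 6.96

6.96


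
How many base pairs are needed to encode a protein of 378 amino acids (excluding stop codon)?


Each amino acid = 1 codon = 3 bp
bp = 378 * 3 = 1134 bp

1134 bp


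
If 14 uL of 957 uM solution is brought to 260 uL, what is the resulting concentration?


C2 = C1 * V1 / V2
C2 = 957 * 14 / 260
C2 = 51.5308 uM

51.5308 uM


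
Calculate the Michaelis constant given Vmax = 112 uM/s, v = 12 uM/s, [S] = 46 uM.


Km = [S] * (Vmax - v) / v
Km = 46 * (112 - 12) / 12
Km = 383.3333 uM

383.3333 uM


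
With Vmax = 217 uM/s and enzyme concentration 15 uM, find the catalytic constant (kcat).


kcat = Vmax / [E]t
kcat = 217 / 15
kcat = 14.4667 s^-1

14.4667 s^-1


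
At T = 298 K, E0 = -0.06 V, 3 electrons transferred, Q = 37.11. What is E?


E = E0 - (RT/nF) * ln(Q)
E = -0.06 - (8.314 * 298 / (3 * 96485)) * ln(37.11)
E = -0.0909 V

-0.0909 V


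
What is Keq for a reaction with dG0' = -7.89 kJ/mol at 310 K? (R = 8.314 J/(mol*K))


Keq = exp(-dG0 * 1000 / (R * T))
Keq = exp(-(-7.89) * 1000 / (8.314 * 310))
Keq = 21.3552

21.3552


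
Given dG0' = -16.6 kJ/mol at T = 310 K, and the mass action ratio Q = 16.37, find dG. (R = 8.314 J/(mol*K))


dG = dG0' + RT * ln(Q) / 1000
dG = -16.6 + 8.314 * 310 * ln(16.37) / 1000
dG = -9.3952 kJ/mol

-9.3952 kJ/mol


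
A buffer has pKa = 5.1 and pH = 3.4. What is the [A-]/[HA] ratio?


[A-]/[HA] = 10^(pH - pKa)
= 10^(3.4 - 5.1)
= 0.02

0.02


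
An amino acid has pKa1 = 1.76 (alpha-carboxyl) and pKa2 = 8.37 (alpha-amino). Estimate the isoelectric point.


pI = (pKa1 + pKa2) / 2
pI = (1.76 + 8.37) / 2
pI = 5.065

5.065


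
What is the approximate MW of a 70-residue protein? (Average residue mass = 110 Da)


MW = n_residues * 110 Da
MW = 70 * 110
MW = 7700 Da

7700 Da


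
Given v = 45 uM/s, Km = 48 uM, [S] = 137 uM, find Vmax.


Vmax = v * (Km + [S]) / [S]
Vmax = 45 * (48 + 137) / 137
Vmax = 60.7664 uM/s

60.7664 uM/s


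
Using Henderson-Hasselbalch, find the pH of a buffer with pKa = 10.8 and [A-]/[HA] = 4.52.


pH = pKa + log10([A-]/[HA])
pH = 10.8 + log10(4.52)
pH = 11.4551

11.4551


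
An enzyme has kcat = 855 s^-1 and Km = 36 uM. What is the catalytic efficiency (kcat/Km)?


Catalytic efficiency = kcat / Km
= 855 / 36
= 23.75 uM^-1*s^-1

23.75 uM^-1*s^-1


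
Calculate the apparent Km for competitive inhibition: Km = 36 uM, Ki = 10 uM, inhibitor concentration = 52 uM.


Km_app = Km * (1 + [I]/Ki)
Km_app = 36 * (1 + 52/10)
Km_app = 223.2 uM

223.2 uM


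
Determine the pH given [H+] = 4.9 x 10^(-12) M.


pH = -log10([H+])
pH = -log10(4.9 x 10^(-12))
pH = 11.3098

11.3098


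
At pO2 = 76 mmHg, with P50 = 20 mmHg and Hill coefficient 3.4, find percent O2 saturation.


Y = pO2^n / (P50^n + pO2^n)
Y = 76^3.4 / (20^3.4 + 76^3.4)
Y = 98.94%

98.94%


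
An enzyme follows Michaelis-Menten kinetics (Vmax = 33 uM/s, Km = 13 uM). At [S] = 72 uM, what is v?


v = Vmax * [S] / (Km + [S])
v = 33 * 72 / (13 + 72)
v = 27.9529 uM/s

27.9529 uM/s


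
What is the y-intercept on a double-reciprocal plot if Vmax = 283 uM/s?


y-intercept = 1/Vmax
= 1/283
= 0.0035 s/uM

0.0035 s/uM


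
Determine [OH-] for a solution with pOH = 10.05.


[OH-] = 10^(-pOH)
[OH-] = 10^(-10.05)
[OH-] = 8.913e-11 M

8.913e-11 M


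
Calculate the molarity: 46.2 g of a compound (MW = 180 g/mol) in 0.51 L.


C = (mass / MW) / volume
C = (46.2 / 180) / 0.51
C = 0.5033 M

0.5033 M


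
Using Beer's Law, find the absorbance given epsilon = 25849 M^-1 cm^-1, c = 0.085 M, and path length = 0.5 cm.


A = epsilon * c * l
A = 25849 * 0.085 * 0.5
A = 1098.5825

1098.5825


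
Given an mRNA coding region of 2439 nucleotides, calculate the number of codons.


codons = nucleotides / 3
codons = 2439 / 3 = 813

813


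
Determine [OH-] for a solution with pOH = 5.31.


[OH-] = 10^(-pOH)
[OH-] = 10^(-5.31)
[OH-] = 4.898e-06 M

4.898e-06 M


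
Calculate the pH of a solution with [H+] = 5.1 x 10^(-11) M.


pH = -log10([H+])
pH = -log10(5.1 x 10^(-11))
pH = 10.2924

10.2924


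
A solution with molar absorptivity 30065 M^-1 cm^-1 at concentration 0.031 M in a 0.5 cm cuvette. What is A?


A = epsilon * c * l
A = 30065 * 0.031 * 0.5
A = 466.0075

466.0075


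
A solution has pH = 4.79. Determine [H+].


[H+] = 10^(-pH)
[H+] = 10^(-4.79)
[H+] = 1.622e-05 M

1.622e-05 M


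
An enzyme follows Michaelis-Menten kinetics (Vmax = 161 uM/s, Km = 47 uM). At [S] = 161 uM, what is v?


v = Vmax * [S] / (Km + [S])
v = 161 * 161 / (47 + 161)
v = 124.6202 uM/s

124.6202 uM/s


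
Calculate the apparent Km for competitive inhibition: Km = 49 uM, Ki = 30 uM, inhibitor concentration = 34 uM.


Km_app = Km * (1 + [I]/Ki)
Km_app = 49 * (1 + 34/30)
Km_app = 104.5333 uM

104.5333 uM


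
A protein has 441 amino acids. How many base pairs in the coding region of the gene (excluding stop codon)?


Each amino acid = 1 codon = 3 bp
bp = 441 * 3 = 1323 bp

1323 bp


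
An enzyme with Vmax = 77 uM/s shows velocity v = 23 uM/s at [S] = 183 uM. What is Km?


Km = [S] * (Vmax - v) / v
Km = 183 * (77 - 23) / 23
Km = 429.6522 uM

429.6522 uM


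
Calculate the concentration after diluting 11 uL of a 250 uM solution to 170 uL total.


C2 = C1 * V1 / V2
C2 = 250 * 11 / 170
C2 = 16.1765 uM

16.1765 uM


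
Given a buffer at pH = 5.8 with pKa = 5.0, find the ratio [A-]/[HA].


[A-]/[HA] = 10^(pH - pKa)
= 10^(5.8 - 5.0)
= 6.3096

6.3096


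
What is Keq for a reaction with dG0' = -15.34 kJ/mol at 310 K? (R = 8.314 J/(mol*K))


Keq = exp(-dG0 * 1000 / (R * T))
Keq = exp(-(-15.34) * 1000 / (8.314 * 310))
Keq = 384.4727

384.4727


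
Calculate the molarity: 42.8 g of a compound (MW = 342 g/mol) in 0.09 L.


C = (mass / MW) / volume
C = (42.8 / 342) / 0.09
C = 1.3905 M

1.3905 M


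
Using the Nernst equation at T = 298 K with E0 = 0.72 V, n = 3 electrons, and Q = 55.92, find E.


E = E0 - (RT/nF) * ln(Q)
E = 0.72 - (8.314 * 298 / (3 * 96485)) * ln(55.92)
E = 0.6856 V

0.6856 V


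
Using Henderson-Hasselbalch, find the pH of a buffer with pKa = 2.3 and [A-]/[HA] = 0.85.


pH = pKa + log10([A-]/[HA])
pH = 2.3 + log10(0.85)
pH = 2.2294

2.2294


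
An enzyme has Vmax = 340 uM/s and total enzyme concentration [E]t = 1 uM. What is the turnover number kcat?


kcat = Vmax / [E]t
kcat = 340 / 1
kcat = 340.0 s^-1

340.0 s^-1


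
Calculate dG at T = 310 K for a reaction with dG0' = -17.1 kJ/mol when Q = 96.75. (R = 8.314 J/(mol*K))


dG = dG0' + RT * ln(Q) / 1000
dG = -17.1 + 8.314 * 310 * ln(96.75) / 1000
dG = -5.3161 kJ/mol

-5.3161 kJ/mol


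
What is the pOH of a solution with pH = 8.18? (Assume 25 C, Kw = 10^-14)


pOH = 14 - pH
pOH = 14 - 8.18
pOH = 5.82

5.82


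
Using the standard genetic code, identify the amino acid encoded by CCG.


Standard genetic code lookup.
Codon CCG -> Pro

Pro


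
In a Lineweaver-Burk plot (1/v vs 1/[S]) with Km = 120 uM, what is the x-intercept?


x-intercept = -1/Km
= -1/120
= -0.0083 1/uM

-0.0083 1/uM


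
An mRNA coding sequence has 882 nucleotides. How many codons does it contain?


codons = nucleotides / 3
codons = 882 / 3 = 294

294


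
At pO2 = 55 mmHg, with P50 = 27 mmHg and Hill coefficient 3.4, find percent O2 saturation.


Y = pO2^n / (P50^n + pO2^n)
Y = 55^3.4 / (27^3.4 + 55^3.4)
Y = 91.83%

91.83%


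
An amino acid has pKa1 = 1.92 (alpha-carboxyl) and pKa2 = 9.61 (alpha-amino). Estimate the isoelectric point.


pI = (pKa1 + pKa2) / 2
pI = (1.92 + 9.61) / 2
pI = 5.765

5.765


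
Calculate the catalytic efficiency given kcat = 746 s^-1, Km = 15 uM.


Catalytic efficiency = kcat / Km
= 746 / 15
= 49.7333 uM^-1*s^-1

49.7333 uM^-1*s^-1


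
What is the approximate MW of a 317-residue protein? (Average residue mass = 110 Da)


MW = n_residues * 110 Da
MW = 317 * 110
MW = 34870 Da

34870 Da


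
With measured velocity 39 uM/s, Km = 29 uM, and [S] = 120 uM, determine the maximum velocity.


Vmax = v * (Km + [S]) / [S]
Vmax = 39 * (29 + 120) / 120
Vmax = 48.425 uM/s

48.425 uM/s


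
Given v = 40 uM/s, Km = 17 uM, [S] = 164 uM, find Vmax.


Vmax = v * (Km + [S]) / [S]
Vmax = 40 * (17 + 164) / 164
Vmax = 44.1463 uM/s

44.1463 uM/s


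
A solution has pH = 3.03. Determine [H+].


[H+] = 10^(-pH)
[H+] = 10^(-3.03)
[H+] = 9.333e-04 M

9.333e-04 M


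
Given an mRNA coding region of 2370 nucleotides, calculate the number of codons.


codons = nucleotides / 3
codons = 2370 / 3 = 790

790


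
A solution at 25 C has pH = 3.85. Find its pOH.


pOH = 14 - pH
pOH = 14 - 3.85
pOH = 10.15

10.15


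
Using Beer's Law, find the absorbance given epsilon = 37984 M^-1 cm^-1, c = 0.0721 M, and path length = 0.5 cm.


A = epsilon * c * l
A = 37984 * 0.0721 * 0.5
A = 1369.3232

1369.3232


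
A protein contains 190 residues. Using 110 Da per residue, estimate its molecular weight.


MW = n_residues * 110 Da
MW = 190 * 110
MW = 20900 Da

20900 Da


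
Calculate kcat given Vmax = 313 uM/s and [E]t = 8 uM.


kcat = Vmax / [E]t
kcat = 313 / 8
kcat = 39.125 s^-1

39.125 s^-1


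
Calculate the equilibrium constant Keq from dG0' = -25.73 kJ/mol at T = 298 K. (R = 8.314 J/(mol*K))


Keq = exp(-dG0 * 1000 / (R * T))
Keq = exp(-(-25.73) * 1000 / (8.314 * 298))
Keq = 32375.8293

32375.8293


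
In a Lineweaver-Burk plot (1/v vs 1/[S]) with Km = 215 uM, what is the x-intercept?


x-intercept = -1/Km
= -1/215
= -0.0047 1/uM

-0.0047 1/uM


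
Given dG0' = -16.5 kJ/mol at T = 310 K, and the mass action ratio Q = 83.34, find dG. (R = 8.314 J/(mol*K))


dG = dG0' + RT * ln(Q) / 1000
dG = -16.5 + 8.314 * 310 * ln(83.34) / 1000
dG = -5.1006 kJ/mol

-5.1006 kJ/mol


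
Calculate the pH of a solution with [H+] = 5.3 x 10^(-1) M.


pH = -log10([H+])
pH = -log10(5.3 x 10^(-1))
pH = 0.2757

0.2757


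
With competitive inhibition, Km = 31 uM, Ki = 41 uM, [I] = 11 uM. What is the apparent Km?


Km_app = Km * (1 + [I]/Ki)
Km_app = 31 * (1 + 11/41)
Km_app = 39.3171 uM

39.3171 uM


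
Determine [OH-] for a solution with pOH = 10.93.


[OH-] = 10^(-pOH)
[OH-] = 10^(-10.93)
[OH-] = 1.175e-11 M

1.175e-11 M


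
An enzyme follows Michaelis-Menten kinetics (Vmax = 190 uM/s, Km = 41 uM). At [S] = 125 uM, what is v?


v = Vmax * [S] / (Km + [S])
v = 190 * 125 / (41 + 125)
v = 143.0723 uM/s

143.0723 uM/s


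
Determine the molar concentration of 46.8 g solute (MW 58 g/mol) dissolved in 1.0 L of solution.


C = (mass / MW) / volume
C = (46.8 / 58) / 1.0
C = 0.8069 M

0.8069 M


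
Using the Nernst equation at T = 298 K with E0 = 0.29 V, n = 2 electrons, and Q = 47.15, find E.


E = E0 - (RT/nF) * ln(Q)
E = 0.29 - (8.314 * 298 / (2 * 96485)) * ln(47.15)
E = 0.2405 V

0.2405 V


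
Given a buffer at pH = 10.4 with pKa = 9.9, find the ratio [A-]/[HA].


[A-]/[HA] = 10^(pH - pKa)
= 10^(10.4 - 9.9)
= 3.1623

3.1623


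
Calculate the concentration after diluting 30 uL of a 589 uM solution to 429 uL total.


C2 = C1 * V1 / V2
C2 = 589 * 30 / 429
C2 = 41.1888 uM

41.1888 uM


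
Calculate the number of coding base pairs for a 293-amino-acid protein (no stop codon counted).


Each amino acid = 1 codon = 3 bp
bp = 293 * 3 = 879 bp

879 bp


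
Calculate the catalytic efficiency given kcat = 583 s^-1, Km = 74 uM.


Catalytic efficiency = kcat / Km
= 583 / 74
= 7.8784 uM^-1*s^-1

7.8784 uM^-1*s^-1


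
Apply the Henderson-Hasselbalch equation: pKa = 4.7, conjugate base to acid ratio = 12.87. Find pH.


pH = pKa + log10([A-]/[HA])
pH = 4.7 + log10(12.87)
pH = 5.8096

5.8096


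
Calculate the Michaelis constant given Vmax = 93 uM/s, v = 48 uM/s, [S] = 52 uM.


Km = [S] * (Vmax - v) / v
Km = 52 * (93 - 48) / 48
Km = 48.75 uM

48.75 uM


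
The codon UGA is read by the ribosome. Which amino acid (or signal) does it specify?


Standard genetic code lookup.
Codon UGA -> Stop

Stop


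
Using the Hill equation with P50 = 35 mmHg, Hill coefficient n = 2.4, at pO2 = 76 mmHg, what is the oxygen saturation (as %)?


Y = pO2^n / (P50^n + pO2^n)
Y = 76^2.4 / (35^2.4 + 76^2.4)
Y = 86.54%

86.54%


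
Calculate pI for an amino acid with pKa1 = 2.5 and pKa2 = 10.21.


pI = (pKa1 + pKa2) / 2
pI = (2.5 + 10.21) / 2
pI = 6.355

6.355


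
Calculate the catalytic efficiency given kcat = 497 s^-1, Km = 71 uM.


Catalytic efficiency = kcat / Km
= 497 / 71
= 7.0 uM^-1*s^-1

7.0 uM^-1*s^-1


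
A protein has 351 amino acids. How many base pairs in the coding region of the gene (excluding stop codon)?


Each amino acid = 1 codon = 3 bp
bp = 351 * 3 = 1053 bp

1053 bp


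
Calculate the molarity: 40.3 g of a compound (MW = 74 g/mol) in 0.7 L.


C = (mass / MW) / volume
C = (40.3 / 74) / 0.7
C = 0.778 M

0.778 M


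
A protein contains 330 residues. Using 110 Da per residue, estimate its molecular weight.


MW = n_residues * 110 Da
MW = 330 * 110
MW = 36300 Da

36300 Da


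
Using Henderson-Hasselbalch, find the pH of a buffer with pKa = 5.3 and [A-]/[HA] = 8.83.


pH = pKa + log10([A-]/[HA])
pH = 5.3 + log10(8.83)
pH = 6.246

6.246


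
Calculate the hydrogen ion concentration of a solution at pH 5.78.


[H+] = 10^(-pH)
[H+] = 10^(-5.78)
[H+] = 1.660e-06 M

1.660e-06 M


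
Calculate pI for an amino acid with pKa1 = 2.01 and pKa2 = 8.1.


pI = (pKa1 + pKa2) / 2
pI = (2.01 + 8.1) / 2
pI = 5.055

5.055


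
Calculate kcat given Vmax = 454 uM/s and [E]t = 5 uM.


kcat = Vmax / [E]t
kcat = 454 / 5
kcat = 90.8 s^-1

90.8 s^-1


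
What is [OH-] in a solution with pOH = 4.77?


[OH-] = 10^(-pOH)
[OH-] = 10^(-4.77)
[OH-] = 1.698e-05 M

1.698e-05 M


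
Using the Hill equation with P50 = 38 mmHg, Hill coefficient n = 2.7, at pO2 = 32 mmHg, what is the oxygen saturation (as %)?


Y = pO2^n / (P50^n + pO2^n)
Y = 32^2.7 / (38^2.7 + 32^2.7)
Y = 38.6%

38.6%


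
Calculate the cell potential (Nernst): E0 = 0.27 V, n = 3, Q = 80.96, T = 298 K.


E = E0 - (RT/nF) * ln(Q)
E = 0.27 - (8.314 * 298 / (3 * 96485)) * ln(80.96)
E = 0.2324 V

0.2324 V


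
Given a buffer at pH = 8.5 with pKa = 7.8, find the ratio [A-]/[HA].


[A-]/[HA] = 10^(pH - pKa)
= 10^(8.5 - 7.8)
= 5.0119

5.0119


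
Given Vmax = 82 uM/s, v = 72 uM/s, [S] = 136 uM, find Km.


Km = [S] * (Vmax - v) / v
Km = 136 * (82 - 72) / 72
Km = 18.8889 uM

18.8889 uM


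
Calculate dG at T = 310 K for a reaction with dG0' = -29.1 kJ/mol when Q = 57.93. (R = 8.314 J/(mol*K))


dG = dG0' + RT * ln(Q) / 1000
dG = -29.1 + 8.314 * 310 * ln(57.93) / 1000
dG = -18.638 kJ/mol

-18.638 kJ/mol


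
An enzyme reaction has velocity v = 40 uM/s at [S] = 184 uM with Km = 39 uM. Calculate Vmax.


Vmax = v * (Km + [S]) / [S]
Vmax = 40 * (39 + 184) / 184
Vmax = 48.4783 uM/s

48.4783 uM/s
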